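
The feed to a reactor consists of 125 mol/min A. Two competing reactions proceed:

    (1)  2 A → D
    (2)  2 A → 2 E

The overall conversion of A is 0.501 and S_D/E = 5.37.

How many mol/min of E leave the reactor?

Conversion of A: A consumed = 0.501 × 125 = 62.62 mol/min = 2ξ₁ + 2ξ₂.
Selectivity: 1ξ₁ / (2ξ₂) = 5.37 → ξ₁ = 10.74 ξ₂.
Substitute: (2·10.74 + 2) ξ₂ = 62.62 → ξ₂ = 2.667 mol/min, ξ₁ = 28.65 mol/min.
Outlet amounts (n = n₀ + Σ ν·ξ):
  A: 125 − 2(28.65) − 2(2.667) = 62.38
  D: 0 + 1(28.65) = 28.65
  E: 0 + 2(2.667) = 5.334

5.33 mol/min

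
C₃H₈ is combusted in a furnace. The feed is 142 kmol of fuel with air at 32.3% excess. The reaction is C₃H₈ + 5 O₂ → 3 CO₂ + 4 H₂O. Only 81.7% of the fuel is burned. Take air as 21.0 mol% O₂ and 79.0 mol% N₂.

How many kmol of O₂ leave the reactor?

Stoichiometric O₂ = 5 × 142 = 710 kmol; O₂ fed = 710 × 1.323 = 939.3 kmol.
N₂ fed = 939.3 × 79/21 = 3534 kmol.
Fuel reacted = 0.817 × 142 → ξ = 116 kmol.
Outlet (n = n₀ + ν ξ):
  C₃H₈: 142 − 1(116) = 25.99
  O₂: 939.3 − 5(116) = 359.3
  N₂: 3534 (inert)
  CO₂: 0 + 3(116) = 348
  H₂O: 0 + 4(116) = 464.1

359 kmol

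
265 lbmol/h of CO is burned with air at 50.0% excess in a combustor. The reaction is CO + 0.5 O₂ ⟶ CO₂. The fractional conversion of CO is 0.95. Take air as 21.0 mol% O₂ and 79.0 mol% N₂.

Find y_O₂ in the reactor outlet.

0.0671

Stoichiometric O₂ = 0.5 × 265 = 132.5 lbmol/h; O₂ fed = 132.5 × 1.500 = 198.8 lbmol/h.
N₂ fed = 198.8 × 79/21 = 747.7 lbmol/h.
Fuel reacted = 0.95 × 265 → ξ = 251.8 lbmol/h.
Outlet (n = n₀ + ν ξ):
  CO: 265 − 1(251.8) = 13.25
  O₂: 198.8 − 0.5(251.8) = 72.88
  N₂: 747.7 (inert)
  CO₂: 0 + 1(251.8) = 251.8
Total out = 1086 lbmol/h; y_O₂ = 72.88 / 1086 = 0.06713.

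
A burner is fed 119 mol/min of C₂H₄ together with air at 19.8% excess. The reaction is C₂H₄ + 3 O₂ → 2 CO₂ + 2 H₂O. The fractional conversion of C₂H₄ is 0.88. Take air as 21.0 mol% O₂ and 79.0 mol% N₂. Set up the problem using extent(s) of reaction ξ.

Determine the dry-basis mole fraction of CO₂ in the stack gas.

Stoichiometric O₂ = 3 × 119 = 357 mol/min; O₂ fed = 357 × 1.198 = 427.7 mol/min.
N₂ fed = 427.7 × 79/21 = 1609 mol/min.
Fuel reacted = 0.88 × 119 → ξ = 104.7 mol/min.
Outlet (n = n₀ + ν ξ):
  C₂H₄: 119 − 1(104.7) = 14.28
  O₂: 427.7 − 3(104.7) = 113.5
  N₂: 1609 (inert)
  CO₂: 0 + 2(104.7) = 209.4
  H₂O: 0 + 2(104.7) = 209.4
Dry total = 1946 mol/min; y_CO₂ (dry) = 209.4 / 1946 = 0.1076.

0.108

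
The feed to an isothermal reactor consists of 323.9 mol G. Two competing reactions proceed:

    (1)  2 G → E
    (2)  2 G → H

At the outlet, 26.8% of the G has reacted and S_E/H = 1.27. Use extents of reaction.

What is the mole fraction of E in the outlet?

Conversion of G: G consumed = 0.268 × 323.9 = 86.81 mol = 2ξ₁ + 2ξ₂.
Selectivity: 1ξ₁ / (1ξ₂) = 1.27 → ξ₁ = 1.27 ξ₂.
Substitute: (2·1.27 + 2) ξ₂ = 86.81 → ξ₂ = 19.12 mol, ξ₁ = 24.28 mol.
Outlet amounts (n = n₀ + Σ ν·ξ):
  G: 323.9 − 2(24.28) − 2(19.12) = 237.1
  E: 0 + 1(24.28) = 24.28
  H: 0 + 1(19.12) = 19.12
Total out = 280.5 mol; y_E = 24.28 / 280.5 = 0.08657.

0.0866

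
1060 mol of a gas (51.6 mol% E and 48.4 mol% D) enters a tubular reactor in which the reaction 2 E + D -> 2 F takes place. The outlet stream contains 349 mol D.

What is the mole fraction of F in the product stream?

For D: n = n₀ − 1ξ → 349 = 513 − 1ξ, giving ξ = 164 mol.
Outlet amounts (n = n₀ + ν ξ):
  E: 547 − 2(164) = 218.9
  D: 513 − 1(164) = 349
  F: 0 + 2(164) = 328.1
Total out = 896 mol; y_F = 328.1 / 896 = 0.3662.

0.366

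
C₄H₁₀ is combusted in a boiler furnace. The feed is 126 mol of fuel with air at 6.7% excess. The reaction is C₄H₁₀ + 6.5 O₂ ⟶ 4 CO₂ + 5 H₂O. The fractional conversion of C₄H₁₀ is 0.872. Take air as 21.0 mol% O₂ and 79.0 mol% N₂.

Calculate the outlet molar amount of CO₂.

Stoichiometric O₂ = 6.5 × 126 = 819 mol; O₂ fed = 819 × 1.067 = 873.9 mol.
N₂ fed = 873.9 × 79/21 = 3287 mol.
Fuel reacted = 0.872 × 126 → ξ = 109.9 mol.
Outlet (n = n₀ + ν ξ):
  C₄H₁₀: 126 − 1(109.9) = 16.13
  O₂: 873.9 − 6.5(109.9) = 159.7
  N₂: 3287 (inert)
  CO₂: 0 + 4(109.9) = 439.5
  H₂O: 0 + 5(109.9) = 549.4

439 mol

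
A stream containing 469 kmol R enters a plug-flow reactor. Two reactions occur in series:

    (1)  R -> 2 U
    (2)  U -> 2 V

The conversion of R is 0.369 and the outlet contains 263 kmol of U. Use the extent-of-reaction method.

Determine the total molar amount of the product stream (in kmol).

Conversion of R: R consumed = 1ξ₁ = 0.369 × 469 → ξ₁ = 173.1 kmol.
U balance: n_U = 0 + 2ξ₁ − 1ξ₂ = 263 → ξ₂ = (2·173.1 − 263)/1 = 83.12 kmol.
Outlet amounts (n = n₀ + Σ ν·ξ):
  R: 469 − 1(173.1) = 295.9
  U: 0 + 2(173.1) − 1(83.12) = 263
  V: 0 + 2(83.12) = 166.2
Total out = 295.9 + 263 + 166.2 = 725.2 kmol.

725 kmol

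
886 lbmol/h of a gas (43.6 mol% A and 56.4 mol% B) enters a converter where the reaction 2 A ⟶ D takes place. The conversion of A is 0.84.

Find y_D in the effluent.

A reacted = 0.84 × 386.3 = 324.5 lbmol/h; ν_A = −2, so ξ = 324.5/2 = 162.2 lbmol/h.
Outlet amounts (n = n₀ + ν ξ):
  A: 386.3 − 2(162.2) = 61.81
  D: 0 + 1(162.2) = 162.2
  B: 499.7 (inert)
Total out = 723.8 lbmol/h; y_D = 162.2 / 723.8 = 0.2242.

0.224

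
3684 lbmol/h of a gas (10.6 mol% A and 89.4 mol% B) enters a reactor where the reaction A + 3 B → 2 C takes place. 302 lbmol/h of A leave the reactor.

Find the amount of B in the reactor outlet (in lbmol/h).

3030 lbmol/h

For A: n = n₀ − 1ξ → 302 = 390.5 − 1ξ, giving ξ = 88.5 lbmol/h.
Outlet amounts (n = n₀ + ν ξ):
  A: 390.5 − 1(88.5) = 302
  B: 3293 − 3(88.5) = 3028
  C: 0 + 2(88.5) = 177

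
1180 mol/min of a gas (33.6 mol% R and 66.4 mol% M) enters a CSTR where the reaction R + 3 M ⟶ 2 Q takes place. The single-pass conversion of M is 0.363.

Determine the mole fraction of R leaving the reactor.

0.305

M reacted = 0.363 × 783.5 = 284.4 mol/min; ν_M = −3, so ξ = 284.4/3 = 94.81 mol/min.
Outlet amounts (n = n₀ + ν ξ):
  R: 396.5 − 1(94.81) = 301.7
  M: 783.5 − 3(94.81) = 499.1
  Q: 0 + 2(94.81) = 189.6
Total out = 990.4 mol/min; y_R = 301.7 / 990.4 = 0.3046.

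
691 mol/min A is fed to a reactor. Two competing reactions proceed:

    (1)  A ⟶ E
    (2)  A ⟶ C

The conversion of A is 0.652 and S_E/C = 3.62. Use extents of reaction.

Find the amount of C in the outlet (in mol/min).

97.5 mol/min

Conversion of A: A consumed = 0.652 × 691 = 450.5 mol/min = 1ξ₁ + 1ξ₂.
Selectivity: 1ξ₁ / (1ξ₂) = 3.62 → ξ₁ = 3.62 ξ₂.
Substitute: (1·3.62 + 1) ξ₂ = 450.5 → ξ₂ = 97.52 mol/min, ξ₁ = 353 mol/min.
Outlet amounts (n = n₀ + Σ ν·ξ):
  A: 691 − 1(353) − 1(97.52) = 240.5
  E: 0 + 1(353) = 353
  C: 0 + 1(97.52) = 97.52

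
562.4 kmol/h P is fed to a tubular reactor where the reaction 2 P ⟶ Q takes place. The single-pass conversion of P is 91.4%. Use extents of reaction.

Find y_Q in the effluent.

0.842

P reacted = 0.914 × 562.4 = 514 kmol/h; ν_P = −2, so ξ = 514/2 = 257 kmol/h.
Outlet amounts (n = n₀ + ν ξ):
  P: 562.4 − 2(257) = 48.37
  Q: 0 + 1(257) = 257
Total out = 305.4 kmol/h; y_Q = 257 / 305.4 = 0.8416.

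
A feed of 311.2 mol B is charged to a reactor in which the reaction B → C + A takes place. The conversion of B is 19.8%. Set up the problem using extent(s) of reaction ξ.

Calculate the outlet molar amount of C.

B reacted = 0.198 × 311.2 = 61.62 mol; ν_B = −1, so ξ = 61.62/1 = 61.62 mol.
Outlet amounts (n = n₀ + ν ξ):
  B: 311.2 − 1(61.62) = 249.6
  C: 0 + 1(61.62) = 61.62
  A: 0 + 1(61.62) = 61.62

61.6 mol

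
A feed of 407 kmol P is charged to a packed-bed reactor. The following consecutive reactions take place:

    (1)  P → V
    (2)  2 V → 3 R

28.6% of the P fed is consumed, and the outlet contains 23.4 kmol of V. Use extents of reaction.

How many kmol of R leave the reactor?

140 kmol

Conversion of P: P consumed = 1ξ₁ = 0.286 × 407 → ξ₁ = 116.4 kmol.
V balance: n_V = 0 + 1ξ₁ − 2ξ₂ = 23.4 → ξ₂ = (1·116.4 − 23.4)/2 = 46.5 kmol.
Outlet amounts (n = n₀ + Σ ν·ξ):
  P: 407 − 1(116.4) = 290.6
  V: 0 + 1(116.4) − 2(46.5) = 23.4
  R: 0 + 3(46.5) = 139.5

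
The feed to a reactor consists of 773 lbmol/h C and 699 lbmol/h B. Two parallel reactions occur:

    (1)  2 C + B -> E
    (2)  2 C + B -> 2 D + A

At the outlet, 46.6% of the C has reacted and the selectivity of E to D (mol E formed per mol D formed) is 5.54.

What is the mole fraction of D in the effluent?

0.0261

Conversion of C: C consumed = 0.466 × 773 = 360.2 lbmol/h = 2ξ₁ + 2ξ₂.
Selectivity: 1ξ₁ / (2ξ₂) = 5.54 → ξ₁ = 11.08 ξ₂.
Substitute: (2·11.08 + 2) ξ₂ = 360.2 → ξ₂ = 14.91 lbmol/h, ξ₁ = 165.2 lbmol/h.
Outlet amounts (n = n₀ + Σ ν·ξ):
  C: 773 − 2(165.2) − 2(14.91) = 412.8
  B: 699 − 1(165.2) − 1(14.91) = 518.9
  E: 0 + 1(165.2) = 165.2
  D: 0 + 2(14.91) = 29.82
  A: 0 + 1(14.91) = 14.91
Total out = 1142 lbmol/h; y_D = 29.82 / 1142 = 0.02612.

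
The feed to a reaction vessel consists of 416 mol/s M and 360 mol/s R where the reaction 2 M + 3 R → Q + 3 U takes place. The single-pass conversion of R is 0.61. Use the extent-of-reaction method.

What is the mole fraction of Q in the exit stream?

0.104

R reacted = 0.61 × 360 = 219.6 mol/s; ν_R = −3, so ξ = 219.6/3 = 73.2 mol/s.
Outlet amounts (n = n₀ + ν ξ):
  M: 416 − 2(73.2) = 269.6
  R: 360 − 3(73.2) = 140.4
  Q: 0 + 1(73.2) = 73.2
  U: 0 + 3(73.2) = 219.6
Total out = 702.8 mol/s; y_Q = 73.2 / 702.8 = 0.1042.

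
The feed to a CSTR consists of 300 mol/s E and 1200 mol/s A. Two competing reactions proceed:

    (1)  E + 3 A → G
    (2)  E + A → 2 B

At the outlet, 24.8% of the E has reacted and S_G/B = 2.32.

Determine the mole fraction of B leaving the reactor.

Conversion of E: E consumed = 0.248 × 300 = 74.4 mol/s = 1ξ₁ + 1ξ₂.
Selectivity: 1ξ₁ / (2ξ₂) = 2.32 → ξ₁ = 4.64 ξ₂.
Substitute: (1·4.64 + 1) ξ₂ = 74.4 → ξ₂ = 13.19 mol/s, ξ₁ = 61.21 mol/s.
Outlet amounts (n = n₀ + Σ ν·ξ):
  E: 300 − 1(61.21) − 1(13.19) = 225.6
  A: 1200 − 3(61.21) − 1(13.19) = 1003
  G: 0 + 1(61.21) = 61.21
  B: 0 + 2(13.19) = 26.38
Total out = 1316 mol/s; y_B = 26.38 / 1316 = 0.02004.

0.02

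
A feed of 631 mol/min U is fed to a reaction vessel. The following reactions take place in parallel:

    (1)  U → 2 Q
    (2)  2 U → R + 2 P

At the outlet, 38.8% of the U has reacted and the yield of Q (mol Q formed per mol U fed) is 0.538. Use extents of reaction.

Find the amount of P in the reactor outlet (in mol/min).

75.1 mol/min

Yield of Q: 2ξ₁ / 631 = 0.538 → ξ₁ = 169.7 mol/min.
Conversion of U: 1ξ₁ + 2ξ₂ = 0.388 × 631 = 244.8 → ξ₂ = 37.54 mol/min.
Outlet amounts (n = n₀ + Σ ν·ξ):
  U: 631 − 1(169.7) − 2(37.54) = 386.2
  Q: 0 + 2(169.7) = 339.5
  R: 0 + 1(37.54) = 37.54
  P: 0 + 2(37.54) = 75.09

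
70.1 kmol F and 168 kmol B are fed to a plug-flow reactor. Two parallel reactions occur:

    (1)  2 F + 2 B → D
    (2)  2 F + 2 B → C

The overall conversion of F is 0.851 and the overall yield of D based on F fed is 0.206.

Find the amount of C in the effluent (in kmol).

15.4 kmol

Yield of D: 1ξ₁ / 70.1 = 0.206 → ξ₁ = 14.44 kmol.
Conversion of F: 2ξ₁ + 2ξ₂ = 0.851 × 70.1 = 59.66 → ξ₂ = 15.39 kmol.
Outlet amounts (n = n₀ + Σ ν·ξ):
  F: 70.1 − 2(14.44) − 2(15.39) = 10.44
  B: 168 − 2(14.44) − 2(15.39) = 108.3
  D: 0 + 1(14.44) = 14.44
  C: 0 + 1(15.39) = 15.39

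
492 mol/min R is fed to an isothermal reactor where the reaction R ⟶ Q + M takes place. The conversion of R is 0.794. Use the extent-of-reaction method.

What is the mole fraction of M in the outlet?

0.443

R reacted = 0.794 × 492 = 390.6 mol/min; ν_R = −1, so ξ = 390.6/1 = 390.6 mol/min.
Outlet amounts (n = n₀ + ν ξ):
  R: 492 − 1(390.6) = 101.4
  Q: 0 + 1(390.6) = 390.6
  M: 0 + 1(390.6) = 390.6
Total out = 882.6 mol/min; y_M = 390.6 / 882.6 = 0.4426.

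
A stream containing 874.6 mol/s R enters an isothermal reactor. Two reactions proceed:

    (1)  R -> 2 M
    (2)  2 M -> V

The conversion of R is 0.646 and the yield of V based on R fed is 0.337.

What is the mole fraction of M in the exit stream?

Conversion of R: R consumed = 1ξ₁ = 0.646 × 874.6 → ξ₁ = 565 mol/s.
Yield of V: 1ξ₂ / 874.6 = 0.337 → ξ₂ = 294.7 mol/s.
Outlet amounts (n = n₀ + Σ ν·ξ):
  R: 874.6 − 1(565) = 309.6
  M: 0 + 2(565) − 2(294.7) = 540.5
  V: 0 + 1(294.7) = 294.7
Total out = 1145 mol/s; y_M = 540.5 / 1145 = 0.4721.

0.472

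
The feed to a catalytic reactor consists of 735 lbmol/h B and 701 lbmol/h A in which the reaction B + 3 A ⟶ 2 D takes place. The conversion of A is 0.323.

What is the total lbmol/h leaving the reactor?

1290 lbmol/h

A reacted = 0.323 × 701 = 226.4 lbmol/h; ν_A = −3, so ξ = 226.4/3 = 75.47 lbmol/h.
Outlet amounts (n = n₀ + ν ξ):
  B: 735 − 1(75.47) = 659.5
  A: 701 − 3(75.47) = 474.6
  D: 0 + 2(75.47) = 150.9
Total out = 659.5 + 474.6 + 150.9 = 1285 lbmol/h.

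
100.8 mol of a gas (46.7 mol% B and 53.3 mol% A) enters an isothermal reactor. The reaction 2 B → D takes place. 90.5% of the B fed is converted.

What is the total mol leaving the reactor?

79.5 mol

B reacted = 0.905 × 47.07 = 42.6 mol; ν_B = −2, so ξ = 42.6/2 = 21.3 mol.
Outlet amounts (n = n₀ + ν ξ):
  B: 47.07 − 2(21.3) = 4.472
  D: 0 + 1(21.3) = 21.3
  A: 53.73 (inert)
Total out = 4.472 + 21.3 + 53.73 = 79.5 mol.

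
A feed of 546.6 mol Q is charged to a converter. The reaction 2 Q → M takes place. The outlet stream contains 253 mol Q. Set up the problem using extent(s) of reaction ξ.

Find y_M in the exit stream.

0.367

For Q: n = n₀ − 2ξ → 253 = 546.6 − 2ξ, giving ξ = 146.8 mol.
Outlet amounts (n = n₀ + ν ξ):
  Q: 546.6 − 2(146.8) = 253
  M: 0 + 1(146.8) = 146.8
Total out = 399.8 mol; y_M = 146.8 / 399.8 = 0.3672.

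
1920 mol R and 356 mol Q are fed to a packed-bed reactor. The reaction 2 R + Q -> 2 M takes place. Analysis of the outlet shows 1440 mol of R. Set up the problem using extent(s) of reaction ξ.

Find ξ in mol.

ξ = 240 mol

For R: n = n₀ − 2ξ → 1440 = 1920 − 2ξ, giving ξ = 240 mol.
Outlet amounts (n = n₀ + ν ξ):
  R: 1920 − 2(240) = 1440
  Q: 356 − 1(240) = 116
  M: 0 + 2(240) = 480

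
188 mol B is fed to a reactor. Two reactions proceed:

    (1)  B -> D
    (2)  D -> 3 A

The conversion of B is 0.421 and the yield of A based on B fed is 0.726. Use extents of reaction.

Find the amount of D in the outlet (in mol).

Conversion of B: B consumed = 1ξ₁ = 0.421 × 188 → ξ₁ = 79.15 mol.
Yield of A: 3ξ₂ / 188 = 0.726 → ξ₂ = 45.5 mol.
Outlet amounts (n = n₀ + Σ ν·ξ):
  B: 188 − 1(79.15) = 108.9
  D: 0 + 1(79.15) − 1(45.5) = 33.65
  A: 0 + 3(45.5) = 136.5

33.7 mol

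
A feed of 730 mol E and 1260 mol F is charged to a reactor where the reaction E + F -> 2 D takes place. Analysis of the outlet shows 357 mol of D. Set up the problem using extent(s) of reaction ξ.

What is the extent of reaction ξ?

For D: n = n₀ + 2ξ → 357 = 0 + 2ξ, giving ξ = 178.5 mol.
Outlet amounts (n = n₀ + ν ξ):
  E: 730 − 1(178.5) = 551.5
  F: 1260 − 1(178.5) = 1082
  D: 0 + 2(178.5) = 357

ξ = 178 mol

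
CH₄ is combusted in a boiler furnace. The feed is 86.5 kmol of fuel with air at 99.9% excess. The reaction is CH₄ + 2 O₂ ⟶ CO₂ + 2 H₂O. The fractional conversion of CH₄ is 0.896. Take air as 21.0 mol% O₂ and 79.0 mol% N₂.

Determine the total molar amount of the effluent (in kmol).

Stoichiometric O₂ = 2 × 86.5 = 173 kmol; O₂ fed = 173 × 1.999 = 345.8 kmol.
N₂ fed = 345.8 × 79/21 = 1301 kmol.
Fuel reacted = 0.896 × 86.5 → ξ = 77.5 kmol.
Outlet (n = n₀ + ν ξ):
  CH₄: 86.5 − 1(77.5) = 8.996
  O₂: 345.8 − 2(77.5) = 190.8
  N₂: 1301 (inert)
  CO₂: 0 + 1(77.5) = 77.5
  H₂O: 0 + 2(77.5) = 155
Total out = 8.996 + 190.8 + 1301 + 77.5 + 155 = 1733 kmol.

1730 kmol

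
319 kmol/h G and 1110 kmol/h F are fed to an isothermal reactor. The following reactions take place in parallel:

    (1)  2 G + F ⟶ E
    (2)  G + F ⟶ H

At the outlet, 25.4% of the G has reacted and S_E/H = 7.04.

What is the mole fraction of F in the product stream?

Conversion of G: G consumed = 0.254 × 319 = 81.03 kmol/h = 2ξ₁ + 1ξ₂.
Selectivity: 1ξ₁ / (1ξ₂) = 7.04 → ξ₁ = 7.04 ξ₂.
Substitute: (2·7.04 + 1) ξ₂ = 81.03 → ξ₂ = 5.373 kmol/h, ξ₁ = 37.83 kmol/h.
Outlet amounts (n = n₀ + Σ ν·ξ):
  G: 319 − 2(37.83) − 1(5.373) = 238
  F: 1110 − 1(37.83) − 1(5.373) = 1067
  E: 0 + 1(37.83) = 37.83
  H: 0 + 1(5.373) = 5.373
Total out = 1348 kmol/h; y_F = 1067 / 1348 = 0.7914.

0.791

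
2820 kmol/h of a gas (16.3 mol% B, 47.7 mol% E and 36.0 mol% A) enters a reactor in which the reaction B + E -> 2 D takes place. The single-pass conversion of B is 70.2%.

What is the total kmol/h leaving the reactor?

2820 kmol/h

B reacted = 0.702 × 459.7 = 322.7 kmol/h; ν_B = −1, so ξ = 322.7/1 = 322.7 kmol/h.
Outlet amounts (n = n₀ + ν ξ):
  B: 459.7 − 1(322.7) = 137
  E: 1345 − 1(322.7) = 1022
  D: 0 + 2(322.7) = 645.4
  A: 1015 (inert)
Total out = 137 + 1022 + 645.4 + 1015 = 2820 kmol/h.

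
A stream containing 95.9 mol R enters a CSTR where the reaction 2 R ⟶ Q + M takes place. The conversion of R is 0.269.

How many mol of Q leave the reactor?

R reacted = 0.269 × 95.9 = 25.8 mol; ν_R = −2, so ξ = 25.8/2 = 12.9 mol.
Outlet amounts (n = n₀ + ν ξ):
  R: 95.9 − 2(12.9) = 70.1
  Q: 0 + 1(12.9) = 12.9
  M: 0 + 1(12.9) = 12.9

12.9 mol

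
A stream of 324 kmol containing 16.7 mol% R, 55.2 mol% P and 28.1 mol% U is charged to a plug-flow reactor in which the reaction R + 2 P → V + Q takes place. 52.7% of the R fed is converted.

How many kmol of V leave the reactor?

28.5 kmol

R reacted = 0.527 × 54.11 = 28.51 kmol; ν_R = −1, so ξ = 28.51/1 = 28.51 kmol.
Outlet amounts (n = n₀ + ν ξ):
  R: 54.11 − 1(28.51) = 25.59
  P: 178.8 − 2(28.51) = 121.8
  V: 0 + 1(28.51) = 28.51
  Q: 0 + 1(28.51) = 28.51
  U: 91.04 (inert)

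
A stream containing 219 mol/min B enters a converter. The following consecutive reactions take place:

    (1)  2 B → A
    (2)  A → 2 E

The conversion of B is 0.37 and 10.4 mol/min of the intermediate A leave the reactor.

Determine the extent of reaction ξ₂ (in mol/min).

ξ₂ = 30.1 mol/min

Conversion of B: B consumed = 2ξ₁ = 0.37 × 219 → ξ₁ = 40.52 mol/min.
A balance: n_A = 0 + 1ξ₁ − 1ξ₂ = 10.4 → ξ₂ = (1·40.52 − 10.4)/1 = 30.12 mol/min.
Outlet amounts (n = n₀ + Σ ν·ξ):
  B: 219 − 2(40.52) = 138
  A: 0 + 1(40.52) − 1(30.12) = 10.4
  E: 0 + 2(30.12) = 60.23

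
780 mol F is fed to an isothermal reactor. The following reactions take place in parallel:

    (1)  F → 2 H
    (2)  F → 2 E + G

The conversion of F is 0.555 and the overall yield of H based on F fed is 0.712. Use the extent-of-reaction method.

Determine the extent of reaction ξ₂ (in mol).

ξ₂ = 155 mol

Yield of H: 2ξ₁ / 780 = 0.712 → ξ₁ = 277.7 mol.
Conversion of F: 1ξ₁ + 1ξ₂ = 0.555 × 780 = 432.9 → ξ₂ = 155.2 mol.
Outlet amounts (n = n₀ + Σ ν·ξ):
  F: 780 − 1(277.7) − 1(155.2) = 347.1
  H: 0 + 2(277.7) = 555.4
  E: 0 + 2(155.2) = 310.4
  G: 0 + 1(155.2) = 155.2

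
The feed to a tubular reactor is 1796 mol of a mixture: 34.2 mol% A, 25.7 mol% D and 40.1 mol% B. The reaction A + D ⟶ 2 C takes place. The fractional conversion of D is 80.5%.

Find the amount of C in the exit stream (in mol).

743 mol

D reacted = 0.805 × 461.6 = 371.6 mol; ν_D = −1, so ξ = 371.6/1 = 371.6 mol.
Outlet amounts (n = n₀ + ν ξ):
  A: 614.2 − 1(371.6) = 242.7
  D: 461.6 − 1(371.6) = 90.01
  C: 0 + 2(371.6) = 743.1
  B: 720.2 (inert)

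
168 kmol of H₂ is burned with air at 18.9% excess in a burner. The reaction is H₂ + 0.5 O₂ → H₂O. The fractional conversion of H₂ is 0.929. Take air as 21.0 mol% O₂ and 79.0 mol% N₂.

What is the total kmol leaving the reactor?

Stoichiometric O₂ = 0.5 × 168 = 84 kmol; O₂ fed = 84 × 1.189 = 99.88 kmol.
N₂ fed = 99.88 × 79/21 = 375.7 kmol.
Fuel reacted = 0.929 × 168 → ξ = 156.1 kmol.
Outlet (n = n₀ + ν ξ):
  H₂: 168 − 1(156.1) = 11.93
  O₂: 99.88 − 0.5(156.1) = 21.84
  N₂: 375.7 (inert)
  H₂O: 0 + 1(156.1) = 156.1
Total out = 11.93 + 21.84 + 375.7 + 156.1 = 565.6 kmol.

566 kmol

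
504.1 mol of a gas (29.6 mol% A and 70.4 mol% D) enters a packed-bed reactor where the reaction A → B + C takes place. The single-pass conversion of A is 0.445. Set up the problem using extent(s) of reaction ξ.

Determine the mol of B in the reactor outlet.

A reacted = 0.445 × 149.2 = 66.4 mol; ν_A = −1, so ξ = 66.4/1 = 66.4 mol.
Outlet amounts (n = n₀ + ν ξ):
  A: 149.2 − 1(66.4) = 82.81
  B: 0 + 1(66.4) = 66.4
  C: 0 + 1(66.4) = 66.4
  D: 354.9 (inert)

66.4 mol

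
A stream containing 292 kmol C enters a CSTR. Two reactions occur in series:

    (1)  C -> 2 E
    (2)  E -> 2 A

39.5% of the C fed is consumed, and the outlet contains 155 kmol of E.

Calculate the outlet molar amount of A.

151 kmol

Conversion of C: C consumed = 1ξ₁ = 0.395 × 292 → ξ₁ = 115.3 kmol.
E balance: n_E = 0 + 2ξ₁ − 1ξ₂ = 155 → ξ₂ = (2·115.3 − 155)/1 = 75.68 kmol.
Outlet amounts (n = n₀ + Σ ν·ξ):
  C: 292 − 1(115.3) = 176.7
  E: 0 + 2(115.3) − 1(75.68) = 155
  A: 0 + 2(75.68) = 151.4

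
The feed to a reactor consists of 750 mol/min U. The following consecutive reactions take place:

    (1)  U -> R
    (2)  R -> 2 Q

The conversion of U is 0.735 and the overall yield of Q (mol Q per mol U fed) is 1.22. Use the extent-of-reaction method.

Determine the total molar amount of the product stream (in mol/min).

Conversion of U: U consumed = 1ξ₁ = 0.735 × 750 → ξ₁ = 551.2 mol/min.
Yield of Q: 2ξ₂ / 750 = 1.22 → ξ₂ = 457.5 mol/min.
Outlet amounts (n = n₀ + Σ ν·ξ):
  U: 750 − 1(551.2) = 198.8
  R: 0 + 1(551.2) − 1(457.5) = 93.75
  Q: 0 + 2(457.5) = 915
Total out = 198.8 + 93.75 + 915 = 1208 mol/min.

1210 mol/min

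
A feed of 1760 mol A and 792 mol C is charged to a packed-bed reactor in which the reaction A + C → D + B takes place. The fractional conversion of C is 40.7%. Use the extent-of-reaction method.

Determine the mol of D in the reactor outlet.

C reacted = 0.407 × 792 = 322.3 mol; ν_C = −1, so ξ = 322.3/1 = 322.3 mol.
Outlet amounts (n = n₀ + ν ξ):
  A: 1760 − 1(322.3) = 1438
  C: 792 − 1(322.3) = 469.7
  D: 0 + 1(322.3) = 322.3
  B: 0 + 1(322.3) = 322.3

322 mol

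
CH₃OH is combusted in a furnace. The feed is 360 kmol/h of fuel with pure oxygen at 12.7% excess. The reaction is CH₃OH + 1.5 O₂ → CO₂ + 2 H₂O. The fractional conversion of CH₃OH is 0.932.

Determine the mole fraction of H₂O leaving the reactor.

Stoichiometric O₂ = 1.5 × 360 = 540 kmol/h; O₂ fed = 540 × 1.127 = 608.6 kmol/h.
Fuel reacted = 0.932 × 360 → ξ = 335.5 kmol/h.
Outlet (n = n₀ + ν ξ):
  CH₃OH: 360 − 1(335.5) = 24.48
  O₂: 608.6 − 1.5(335.5) = 105.3
  CO₂: 0 + 1(335.5) = 335.5
  H₂O: 0 + 2(335.5) = 671
Total out = 1136 kmol/h; y_H₂O = 671 / 1136 = 0.5905.

0.591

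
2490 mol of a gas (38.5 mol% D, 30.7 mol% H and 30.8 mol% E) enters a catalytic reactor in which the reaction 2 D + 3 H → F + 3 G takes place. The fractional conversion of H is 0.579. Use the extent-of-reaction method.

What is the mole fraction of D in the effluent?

H reacted = 0.579 × 764.4 = 442.6 mol; ν_H = −3, so ξ = 442.6/3 = 147.5 mol.
Outlet amounts (n = n₀ + ν ξ):
  D: 958.6 − 2(147.5) = 663.6
  H: 764.4 − 3(147.5) = 321.8
  F: 0 + 1(147.5) = 147.5
  G: 0 + 3(147.5) = 442.6
  E: 766.9 (inert)
Total out = 2342 mol; y_D = 663.6 / 2342 = 0.2833.

0.283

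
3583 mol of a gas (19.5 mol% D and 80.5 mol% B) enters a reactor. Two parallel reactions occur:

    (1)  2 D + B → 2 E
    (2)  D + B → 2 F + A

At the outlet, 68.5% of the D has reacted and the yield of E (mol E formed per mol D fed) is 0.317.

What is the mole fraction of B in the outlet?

Yield of E: 2ξ₁ / 698.7 = 0.317 → ξ₁ = 110.7 mol.
Conversion of D: 2ξ₁ + 1ξ₂ = 0.685 × 698.7 = 478.6 → ξ₂ = 257.1 mol.
Outlet amounts (n = n₀ + Σ ν·ξ):
  D: 698.7 − 2(110.7) − 1(257.1) = 220.1
  B: 2884 − 1(110.7) − 1(257.1) = 2516
  E: 0 + 2(110.7) = 221.5
  F: 0 + 2(257.1) = 514.2
  A: 0 + 1(257.1) = 257.1
Total out = 3729 mol; y_B = 2516 / 3729 = 0.6748.

0.675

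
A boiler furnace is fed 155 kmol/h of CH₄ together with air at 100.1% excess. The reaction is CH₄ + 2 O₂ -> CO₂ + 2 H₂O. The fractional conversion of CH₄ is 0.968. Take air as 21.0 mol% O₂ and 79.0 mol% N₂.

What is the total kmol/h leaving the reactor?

3110 kmol/h

Stoichiometric O₂ = 2 × 155 = 310 kmol/h; O₂ fed = 310 × 2.001 = 620.3 kmol/h.
N₂ fed = 620.3 × 79/21 = 2334 kmol/h.
Fuel reacted = 0.968 × 155 → ξ = 150 kmol/h.
Outlet (n = n₀ + ν ξ):
  CH₄: 155 − 1(150) = 4.96
  O₂: 620.3 − 2(150) = 320.2
  N₂: 2334 (inert)
  CO₂: 0 + 1(150) = 150
  H₂O: 0 + 2(150) = 300.1
Total out = 4.96 + 320.2 + 2334 + 150 + 300.1 = 3109 kmol/h.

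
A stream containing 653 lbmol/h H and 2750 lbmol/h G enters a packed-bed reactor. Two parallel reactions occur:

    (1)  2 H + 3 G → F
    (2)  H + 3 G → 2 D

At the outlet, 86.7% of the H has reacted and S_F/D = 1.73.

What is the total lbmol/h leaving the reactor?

Conversion of H: H consumed = 0.867 × 653 = 566.2 lbmol/h = 2ξ₁ + 1ξ₂.
Selectivity: 1ξ₁ / (2ξ₂) = 1.73 → ξ₁ = 3.46 ξ₂.
Substitute: (2·3.46 + 1) ξ₂ = 566.2 → ξ₂ = 71.48 lbmol/h, ξ₁ = 247.3 lbmol/h.
Outlet amounts (n = n₀ + Σ ν·ξ):
  H: 653 − 2(247.3) − 1(71.48) = 86.85
  G: 2750 − 3(247.3) − 3(71.48) = 1794
  F: 0 + 1(247.3) = 247.3
  D: 0 + 2(71.48) = 143
Total out = 86.85 + 1794 + 247.3 + 143 = 2271 lbmol/h.

2270 lbmol/h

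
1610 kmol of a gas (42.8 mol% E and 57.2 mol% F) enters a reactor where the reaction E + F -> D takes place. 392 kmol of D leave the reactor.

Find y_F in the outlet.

For D: n = n₀ + 1ξ → 392 = 0 + 1ξ, giving ξ = 392 kmol.
Outlet amounts (n = n₀ + ν ξ):
  E: 689.1 − 1(392) = 297.1
  F: 920.9 − 1(392) = 528.9
  D: 0 + 1(392) = 392
Total out = 1218 kmol; y_F = 528.9 / 1218 = 0.4343.

0.434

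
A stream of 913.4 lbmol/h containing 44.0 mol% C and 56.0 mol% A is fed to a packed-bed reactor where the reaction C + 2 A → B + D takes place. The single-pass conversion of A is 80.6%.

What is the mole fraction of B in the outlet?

0.291

A reacted = 0.806 × 511.5 = 412.3 lbmol/h; ν_A = −2, so ξ = 412.3/2 = 206.1 lbmol/h.
Outlet amounts (n = n₀ + ν ξ):
  C: 401.9 − 1(206.1) = 195.8
  A: 511.5 − 2(206.1) = 99.23
  B: 0 + 1(206.1) = 206.1
  D: 0 + 1(206.1) = 206.1
Total out = 707.3 lbmol/h; y_B = 206.1 / 707.3 = 0.2915.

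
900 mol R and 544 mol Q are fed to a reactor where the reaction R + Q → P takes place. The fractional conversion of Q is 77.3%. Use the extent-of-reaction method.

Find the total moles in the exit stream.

1020 mol

Q reacted = 0.773 × 544 = 420.5 mol; ν_Q = −1, so ξ = 420.5/1 = 420.5 mol.
Outlet amounts (n = n₀ + ν ξ):
  R: 900 − 1(420.5) = 479.5
  Q: 544 − 1(420.5) = 123.5
  P: 0 + 1(420.5) = 420.5
Total out = 479.5 + 123.5 + 420.5 = 1023 mol.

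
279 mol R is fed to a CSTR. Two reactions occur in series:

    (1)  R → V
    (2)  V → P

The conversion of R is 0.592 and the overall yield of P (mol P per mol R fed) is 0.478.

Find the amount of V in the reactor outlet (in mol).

31.8 mol

Conversion of R: R consumed = 1ξ₁ = 0.592 × 279 → ξ₁ = 165.2 mol.
Yield of P: 1ξ₂ / 279 = 0.478 → ξ₂ = 133.4 mol.
Outlet amounts (n = n₀ + Σ ν·ξ):
  R: 279 − 1(165.2) = 113.8
  V: 0 + 1(165.2) − 1(133.4) = 31.81
  P: 0 + 1(133.4) = 133.4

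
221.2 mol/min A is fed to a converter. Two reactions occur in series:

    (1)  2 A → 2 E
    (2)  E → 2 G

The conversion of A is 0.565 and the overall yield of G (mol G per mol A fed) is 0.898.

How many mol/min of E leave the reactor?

25.7 mol/min

Conversion of A: A consumed = 2ξ₁ = 0.565 × 221.2 → ξ₁ = 62.49 mol/min.
Yield of G: 2ξ₂ / 221.2 = 0.898 → ξ₂ = 99.32 mol/min.
Outlet amounts (n = n₀ + Σ ν·ξ):
  A: 221.2 − 2(62.49) = 96.22
  E: 0 + 2(62.49) − 1(99.32) = 25.66
  G: 0 + 2(99.32) = 198.6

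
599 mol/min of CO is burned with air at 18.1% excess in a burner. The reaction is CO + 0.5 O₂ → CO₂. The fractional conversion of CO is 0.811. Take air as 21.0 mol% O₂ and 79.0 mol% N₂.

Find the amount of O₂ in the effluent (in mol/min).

Stoichiometric O₂ = 0.5 × 599 = 299.5 mol/min; O₂ fed = 299.5 × 1.181 = 353.7 mol/min.
N₂ fed = 353.7 × 79/21 = 1331 mol/min.
Fuel reacted = 0.811 × 599 → ξ = 485.8 mol/min.
Outlet (n = n₀ + ν ξ):
  CO: 599 − 1(485.8) = 113.2
  O₂: 353.7 − 0.5(485.8) = 110.8
  N₂: 1331 (inert)
  CO₂: 0 + 1(485.8) = 485.8

111 mol/min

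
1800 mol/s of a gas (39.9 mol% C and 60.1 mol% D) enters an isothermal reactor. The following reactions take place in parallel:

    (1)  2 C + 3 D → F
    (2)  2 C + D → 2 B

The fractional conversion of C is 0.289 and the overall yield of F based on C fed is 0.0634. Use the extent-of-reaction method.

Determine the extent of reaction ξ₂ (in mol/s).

Yield of F: 1ξ₁ / 718.2 = 0.0634 → ξ₁ = 45.53 mol/s.
Conversion of C: 2ξ₁ + 2ξ₂ = 0.289 × 718.2 = 207.6 → ξ₂ = 58.25 mol/s.
Outlet amounts (n = n₀ + Σ ν·ξ):
  C: 718.2 − 2(45.53) − 2(58.25) = 510.6
  D: 1082 − 3(45.53) − 1(58.25) = 887
  F: 0 + 1(45.53) = 45.53
  B: 0 + 2(58.25) = 116.5

ξ₂ = 58.2 mol/s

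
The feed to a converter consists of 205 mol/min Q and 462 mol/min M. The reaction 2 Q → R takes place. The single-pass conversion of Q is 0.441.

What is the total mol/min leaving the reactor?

622 mol/min

Q reacted = 0.441 × 205 = 90.41 mol/min; ν_Q = −2, so ξ = 90.41/2 = 45.2 mol/min.
Outlet amounts (n = n₀ + ν ξ):
  Q: 205 − 2(45.2) = 114.6
  R: 0 + 1(45.2) = 45.2
  M: 462 (inert)
Total out = 114.6 + 45.2 + 462 = 621.8 mol/min.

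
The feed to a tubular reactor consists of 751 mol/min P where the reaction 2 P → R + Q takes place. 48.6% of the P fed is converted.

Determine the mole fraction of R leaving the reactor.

0.243

P reacted = 0.486 × 751 = 365 mol/min; ν_P = −2, so ξ = 365/2 = 182.5 mol/min.
Outlet amounts (n = n₀ + ν ξ):
  P: 751 − 2(182.5) = 386
  R: 0 + 1(182.5) = 182.5
  Q: 0 + 1(182.5) = 182.5
Total out = 751 mol/min; y_R = 182.5 / 751 = 0.243.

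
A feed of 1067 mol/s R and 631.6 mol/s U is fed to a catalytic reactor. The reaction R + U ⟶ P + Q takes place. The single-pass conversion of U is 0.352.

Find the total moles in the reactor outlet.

U reacted = 0.352 × 631.6 = 222.3 mol/s; ν_U = −1, so ξ = 222.3/1 = 222.3 mol/s.
Outlet amounts (n = n₀ + ν ξ):
  R: 1067 − 1(222.3) = 844.7
  U: 631.6 − 1(222.3) = 409.3
  P: 0 + 1(222.3) = 222.3
  Q: 0 + 1(222.3) = 222.3
Total out = 844.7 + 409.3 + 222.3 + 222.3 = 1699 mol/s.

1700 mol/s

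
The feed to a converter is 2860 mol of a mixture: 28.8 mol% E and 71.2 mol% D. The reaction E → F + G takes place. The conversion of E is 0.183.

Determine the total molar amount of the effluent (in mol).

E reacted = 0.183 × 823.7 = 150.7 mol; ν_E = −1, so ξ = 150.7/1 = 150.7 mol.
Outlet amounts (n = n₀ + ν ξ):
  E: 823.7 − 1(150.7) = 672.9
  F: 0 + 1(150.7) = 150.7
  G: 0 + 1(150.7) = 150.7
  D: 2036 (inert)
Total out = 672.9 + 150.7 + 150.7 + 2036 = 3011 mol.

3010 mol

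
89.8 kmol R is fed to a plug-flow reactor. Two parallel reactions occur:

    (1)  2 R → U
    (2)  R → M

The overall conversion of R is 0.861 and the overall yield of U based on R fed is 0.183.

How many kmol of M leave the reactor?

44.5 kmol

Yield of U: 1ξ₁ / 89.8 = 0.183 → ξ₁ = 16.43 kmol.
Conversion of R: 2ξ₁ + 1ξ₂ = 0.861 × 89.8 = 77.32 → ξ₂ = 44.45 kmol.
Outlet amounts (n = n₀ + Σ ν·ξ):
  R: 89.8 − 2(16.43) − 1(44.45) = 12.48
  U: 0 + 1(16.43) = 16.43
  M: 0 + 1(44.45) = 44.45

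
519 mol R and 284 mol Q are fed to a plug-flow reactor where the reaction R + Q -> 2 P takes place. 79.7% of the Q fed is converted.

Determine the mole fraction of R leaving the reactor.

Q reacted = 0.797 × 284 = 226.3 mol; ν_Q = −1, so ξ = 226.3/1 = 226.3 mol.
Outlet amounts (n = n₀ + ν ξ):
  R: 519 − 1(226.3) = 292.7
  Q: 284 − 1(226.3) = 57.65
  P: 0 + 2(226.3) = 452.7
Total out = 803 mol; y_R = 292.7 / 803 = 0.3644.

0.364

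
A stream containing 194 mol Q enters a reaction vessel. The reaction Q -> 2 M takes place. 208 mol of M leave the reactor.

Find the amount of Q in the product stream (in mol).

For M: n = n₀ + 2ξ → 208 = 0 + 2ξ, giving ξ = 104 mol.
Outlet amounts (n = n₀ + ν ξ):
  Q: 194 − 1(104) = 90
  M: 0 + 2(104) = 208

90 mol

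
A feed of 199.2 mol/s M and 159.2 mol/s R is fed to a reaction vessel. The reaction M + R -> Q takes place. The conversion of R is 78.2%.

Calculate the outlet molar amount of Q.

124 mol/s

R reacted = 0.782 × 159.2 = 124.5 mol/s; ν_R = −1, so ξ = 124.5/1 = 124.5 mol/s.
Outlet amounts (n = n₀ + ν ξ):
  M: 199.2 − 1(124.5) = 74.71
  R: 159.2 − 1(124.5) = 34.71
  Q: 0 + 1(124.5) = 124.5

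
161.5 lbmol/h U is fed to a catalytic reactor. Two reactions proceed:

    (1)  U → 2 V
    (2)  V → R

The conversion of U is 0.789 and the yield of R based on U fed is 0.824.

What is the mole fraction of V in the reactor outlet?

0.421

Conversion of U: U consumed = 1ξ₁ = 0.789 × 161.5 → ξ₁ = 127.4 lbmol/h.
Yield of R: 1ξ₂ / 161.5 = 0.824 → ξ₂ = 133.1 lbmol/h.
Outlet amounts (n = n₀ + Σ ν·ξ):
  U: 161.5 − 1(127.4) = 34.08
  V: 0 + 2(127.4) − 1(133.1) = 121.8
  R: 0 + 1(133.1) = 133.1
Total out = 288.9 lbmol/h; y_V = 121.8 / 288.9 = 0.4215.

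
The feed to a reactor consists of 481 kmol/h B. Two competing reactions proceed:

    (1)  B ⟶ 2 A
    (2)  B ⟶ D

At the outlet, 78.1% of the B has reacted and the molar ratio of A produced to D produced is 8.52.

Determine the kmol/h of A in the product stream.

608 kmol/h

Conversion of B: B consumed = 0.781 × 481 = 375.7 kmol/h = 1ξ₁ + 1ξ₂.
Selectivity: 2ξ₁ / (1ξ₂) = 8.52 → ξ₁ = 4.26 ξ₂.
Substitute: (1·4.26 + 1) ξ₂ = 375.7 → ξ₂ = 71.42 kmol/h, ξ₁ = 304.2 kmol/h.
Outlet amounts (n = n₀ + Σ ν·ξ):
  B: 481 − 1(304.2) − 1(71.42) = 105.3
  A: 0 + 2(304.2) = 608.5
  D: 0 + 1(71.42) = 71.42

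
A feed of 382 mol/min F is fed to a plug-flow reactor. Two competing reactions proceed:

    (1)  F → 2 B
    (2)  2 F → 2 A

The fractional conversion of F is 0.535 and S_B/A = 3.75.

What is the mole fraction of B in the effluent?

0.517

Conversion of F: F consumed = 0.535 × 382 = 204.4 mol/min = 1ξ₁ + 2ξ₂.
Selectivity: 2ξ₁ / (2ξ₂) = 3.75 → ξ₁ = 3.75 ξ₂.
Substitute: (1·3.75 + 2) ξ₂ = 204.4 → ξ₂ = 35.54 mol/min, ξ₁ = 133.3 mol/min.
Outlet amounts (n = n₀ + Σ ν·ξ):
  F: 382 − 1(133.3) − 2(35.54) = 177.6
  B: 0 + 2(133.3) = 266.6
  A: 0 + 2(35.54) = 71.09
Total out = 515.3 mol/min; y_B = 266.6 / 515.3 = 0.5173.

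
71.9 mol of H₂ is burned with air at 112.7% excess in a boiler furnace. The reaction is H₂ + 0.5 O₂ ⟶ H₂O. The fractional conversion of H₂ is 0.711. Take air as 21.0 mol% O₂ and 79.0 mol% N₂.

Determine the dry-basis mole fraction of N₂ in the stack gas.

Stoichiometric O₂ = 0.5 × 71.9 = 35.95 mol; O₂ fed = 35.95 × 2.127 = 76.47 mol.
N₂ fed = 76.47 × 79/21 = 287.7 mol.
Fuel reacted = 0.711 × 71.9 → ξ = 51.12 mol.
Outlet (n = n₀ + ν ξ):
  H₂: 71.9 − 1(51.12) = 20.78
  O₂: 76.47 − 0.5(51.12) = 50.91
  N₂: 287.7 (inert)
  H₂O: 0 + 1(51.12) = 51.12
Dry total = 359.3 mol; y_N₂ (dry) = 287.7 / 359.3 = 0.8005.

0.801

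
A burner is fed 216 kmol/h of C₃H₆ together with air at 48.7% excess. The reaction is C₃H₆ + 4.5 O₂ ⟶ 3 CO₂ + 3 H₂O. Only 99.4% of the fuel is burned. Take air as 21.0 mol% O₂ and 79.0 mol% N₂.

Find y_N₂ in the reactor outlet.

Stoichiometric O₂ = 4.5 × 216 = 972 kmol/h; O₂ fed = 972 × 1.487 = 1445 kmol/h.
N₂ fed = 1445 × 79/21 = 5437 kmol/h.
Fuel reacted = 0.994 × 216 → ξ = 214.7 kmol/h.
Outlet (n = n₀ + ν ξ):
  C₃H₆: 216 − 1(214.7) = 1.296
  O₂: 1445 − 4.5(214.7) = 479.2
  N₂: 5437 (inert)
  CO₂: 0 + 3(214.7) = 644.1
  H₂O: 0 + 3(214.7) = 644.1
Total out = 7206 kmol/h; y_N₂ = 5437 / 7206 = 0.7546.

0.755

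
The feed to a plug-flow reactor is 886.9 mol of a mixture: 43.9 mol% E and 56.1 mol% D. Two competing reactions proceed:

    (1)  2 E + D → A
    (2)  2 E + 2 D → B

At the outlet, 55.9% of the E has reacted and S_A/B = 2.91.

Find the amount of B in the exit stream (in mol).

27.8 mol

Conversion of E: E consumed = 0.559 × 389.3 = 217.6 mol = 2ξ₁ + 2ξ₂.
Selectivity: 1ξ₁ / (1ξ₂) = 2.91 → ξ₁ = 2.91 ξ₂.
Substitute: (2·2.91 + 2) ξ₂ = 217.6 → ξ₂ = 27.83 mol, ξ₁ = 80.99 mol.
Outlet amounts (n = n₀ + Σ ν·ξ):
  E: 389.3 − 2(80.99) − 2(27.83) = 171.7
  D: 497.6 − 1(80.99) − 2(27.83) = 360.9
  A: 0 + 1(80.99) = 80.99
  B: 0 + 1(27.83) = 27.83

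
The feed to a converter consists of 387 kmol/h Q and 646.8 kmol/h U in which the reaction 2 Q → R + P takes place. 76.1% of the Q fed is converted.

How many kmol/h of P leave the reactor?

147 kmol/h

Q reacted = 0.761 × 387 = 294.5 kmol/h; ν_Q = −2, so ξ = 294.5/2 = 147.3 kmol/h.
Outlet amounts (n = n₀ + ν ξ):
  Q: 387 − 2(147.3) = 92.49
  R: 0 + 1(147.3) = 147.3
  P: 0 + 1(147.3) = 147.3
  U: 646.8 (inert)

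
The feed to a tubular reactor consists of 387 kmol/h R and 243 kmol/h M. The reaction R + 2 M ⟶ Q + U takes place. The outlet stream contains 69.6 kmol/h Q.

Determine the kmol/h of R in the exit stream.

317 kmol/h

For Q: n = n₀ + 1ξ → 69.6 = 0 + 1ξ, giving ξ = 69.6 kmol/h.
Outlet amounts (n = n₀ + ν ξ):
  R: 387 − 1(69.6) = 317.4
  M: 243 − 2(69.6) = 103.8
  Q: 0 + 1(69.6) = 69.6
  U: 0 + 1(69.6) = 69.6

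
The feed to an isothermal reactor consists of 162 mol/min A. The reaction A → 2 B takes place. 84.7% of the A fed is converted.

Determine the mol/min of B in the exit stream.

274 mol/min

A reacted = 0.847 × 162 = 137.2 mol/min; ν_A = −1, so ξ = 137.2/1 = 137.2 mol/min.
Outlet amounts (n = n₀ + ν ξ):
  A: 162 − 1(137.2) = 24.79
  B: 0 + 2(137.2) = 274.4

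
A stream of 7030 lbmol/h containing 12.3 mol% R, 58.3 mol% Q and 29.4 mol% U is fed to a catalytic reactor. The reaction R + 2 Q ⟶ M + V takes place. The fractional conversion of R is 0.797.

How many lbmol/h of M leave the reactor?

R reacted = 0.797 × 864.7 = 689.2 lbmol/h; ν_R = −1, so ξ = 689.2/1 = 689.2 lbmol/h.
Outlet amounts (n = n₀ + ν ξ):
  R: 864.7 − 1(689.2) = 175.5
  Q: 4098 − 2(689.2) = 2720
  M: 0 + 1(689.2) = 689.2
  V: 0 + 1(689.2) = 689.2
  U: 2067 (inert)

689 lbmol/h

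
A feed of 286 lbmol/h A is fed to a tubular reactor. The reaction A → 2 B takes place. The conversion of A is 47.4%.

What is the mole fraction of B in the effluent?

0.643

A reacted = 0.474 × 286 = 135.6 lbmol/h; ν_A = −1, so ξ = 135.6/1 = 135.6 lbmol/h.
Outlet amounts (n = n₀ + ν ξ):
  A: 286 − 1(135.6) = 150.4
  B: 0 + 2(135.6) = 271.1
Total out = 421.6 lbmol/h; y_B = 271.1 / 421.6 = 0.6431.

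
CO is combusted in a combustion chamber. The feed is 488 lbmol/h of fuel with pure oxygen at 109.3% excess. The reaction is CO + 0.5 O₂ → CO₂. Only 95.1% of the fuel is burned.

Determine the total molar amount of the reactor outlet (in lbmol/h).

Stoichiometric O₂ = 0.5 × 488 = 244 lbmol/h; O₂ fed = 244 × 2.093 = 510.7 lbmol/h.
Fuel reacted = 0.951 × 488 → ξ = 464.1 lbmol/h.
Outlet (n = n₀ + ν ξ):
  CO: 488 − 1(464.1) = 23.91
  O₂: 510.7 − 0.5(464.1) = 278.6
  CO₂: 0 + 1(464.1) = 464.1
Total out = 23.91 + 278.6 + 464.1 = 766.6 lbmol/h.

767 lbmol/h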